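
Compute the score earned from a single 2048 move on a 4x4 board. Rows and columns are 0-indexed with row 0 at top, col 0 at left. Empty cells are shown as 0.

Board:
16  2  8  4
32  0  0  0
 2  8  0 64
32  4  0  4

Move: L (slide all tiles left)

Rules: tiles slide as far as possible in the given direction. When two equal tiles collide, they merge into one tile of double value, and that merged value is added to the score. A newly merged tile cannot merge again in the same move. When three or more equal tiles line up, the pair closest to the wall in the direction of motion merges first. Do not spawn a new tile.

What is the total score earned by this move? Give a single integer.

Slide left:
row 0: [16, 2, 8, 4] -> [16, 2, 8, 4]  score +0 (running 0)
row 1: [32, 0, 0, 0] -> [32, 0, 0, 0]  score +0 (running 0)
row 2: [2, 8, 0, 64] -> [2, 8, 64, 0]  score +0 (running 0)
row 3: [32, 4, 0, 4] -> [32, 8, 0, 0]  score +8 (running 8)
Board after move:
16  2  8  4
32  0  0  0
 2  8 64  0
32  8  0  0

Answer: 8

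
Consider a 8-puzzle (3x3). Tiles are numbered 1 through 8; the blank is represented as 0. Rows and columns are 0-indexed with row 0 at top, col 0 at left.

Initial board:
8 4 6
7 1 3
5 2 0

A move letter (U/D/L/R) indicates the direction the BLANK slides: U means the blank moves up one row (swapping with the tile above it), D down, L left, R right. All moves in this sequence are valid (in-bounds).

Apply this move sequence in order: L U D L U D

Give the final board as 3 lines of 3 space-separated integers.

Answer: 8 4 6
7 1 3
0 5 2

Derivation:
After move 1 (L):
8 4 6
7 1 3
5 0 2

After move 2 (U):
8 4 6
7 0 3
5 1 2

After move 3 (D):
8 4 6
7 1 3
5 0 2

After move 4 (L):
8 4 6
7 1 3
0 5 2

After move 5 (U):
8 4 6
0 1 3
7 5 2

After move 6 (D):
8 4 6
7 1 3
0 5 2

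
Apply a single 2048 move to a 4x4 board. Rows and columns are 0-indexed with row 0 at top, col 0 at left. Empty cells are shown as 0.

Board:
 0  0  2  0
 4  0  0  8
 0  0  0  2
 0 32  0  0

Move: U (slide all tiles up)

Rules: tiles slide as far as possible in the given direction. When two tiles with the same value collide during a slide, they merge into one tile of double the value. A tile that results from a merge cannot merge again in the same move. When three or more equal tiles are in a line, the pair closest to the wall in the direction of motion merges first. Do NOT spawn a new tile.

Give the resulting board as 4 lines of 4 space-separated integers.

Answer:  4 32  2  8
 0  0  0  2
 0  0  0  0
 0  0  0  0

Derivation:
Slide up:
col 0: [0, 4, 0, 0] -> [4, 0, 0, 0]
col 1: [0, 0, 0, 32] -> [32, 0, 0, 0]
col 2: [2, 0, 0, 0] -> [2, 0, 0, 0]
col 3: [0, 8, 2, 0] -> [8, 2, 0, 0]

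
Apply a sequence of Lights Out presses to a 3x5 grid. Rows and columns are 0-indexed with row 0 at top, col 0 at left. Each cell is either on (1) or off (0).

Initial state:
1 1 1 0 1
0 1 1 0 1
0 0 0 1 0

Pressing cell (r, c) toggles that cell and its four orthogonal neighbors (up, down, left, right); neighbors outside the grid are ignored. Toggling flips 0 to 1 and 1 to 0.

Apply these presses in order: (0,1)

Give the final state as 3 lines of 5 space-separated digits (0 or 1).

After press 1 at (0,1):
0 0 0 0 1
0 0 1 0 1
0 0 0 1 0

Answer: 0 0 0 0 1
0 0 1 0 1
0 0 0 1 0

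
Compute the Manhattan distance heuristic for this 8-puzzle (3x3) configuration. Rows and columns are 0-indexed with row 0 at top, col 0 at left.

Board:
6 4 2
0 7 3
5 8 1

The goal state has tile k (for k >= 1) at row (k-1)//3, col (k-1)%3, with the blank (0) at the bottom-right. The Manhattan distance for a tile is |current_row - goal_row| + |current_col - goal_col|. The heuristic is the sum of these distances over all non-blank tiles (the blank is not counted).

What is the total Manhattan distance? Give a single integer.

Tile 6: at (0,0), goal (1,2), distance |0-1|+|0-2| = 3
Tile 4: at (0,1), goal (1,0), distance |0-1|+|1-0| = 2
Tile 2: at (0,2), goal (0,1), distance |0-0|+|2-1| = 1
Tile 7: at (1,1), goal (2,0), distance |1-2|+|1-0| = 2
Tile 3: at (1,2), goal (0,2), distance |1-0|+|2-2| = 1
Tile 5: at (2,0), goal (1,1), distance |2-1|+|0-1| = 2
Tile 8: at (2,1), goal (2,1), distance |2-2|+|1-1| = 0
Tile 1: at (2,2), goal (0,0), distance |2-0|+|2-0| = 4
Sum: 3 + 2 + 1 + 2 + 1 + 2 + 0 + 4 = 15

Answer: 15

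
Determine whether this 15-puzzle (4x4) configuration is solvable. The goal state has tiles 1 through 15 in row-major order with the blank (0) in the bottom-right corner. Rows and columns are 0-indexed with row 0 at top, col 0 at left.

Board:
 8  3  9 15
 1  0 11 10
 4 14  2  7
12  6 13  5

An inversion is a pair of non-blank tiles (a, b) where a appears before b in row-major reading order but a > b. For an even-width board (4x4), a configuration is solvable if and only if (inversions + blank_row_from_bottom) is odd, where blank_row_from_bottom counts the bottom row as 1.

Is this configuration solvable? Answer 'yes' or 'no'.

Answer: yes

Derivation:
Inversions: 50
Blank is in row 1 (0-indexed from top), which is row 3 counting from the bottom (bottom = 1).
50 + 3 = 53, which is odd, so the puzzle is solvable.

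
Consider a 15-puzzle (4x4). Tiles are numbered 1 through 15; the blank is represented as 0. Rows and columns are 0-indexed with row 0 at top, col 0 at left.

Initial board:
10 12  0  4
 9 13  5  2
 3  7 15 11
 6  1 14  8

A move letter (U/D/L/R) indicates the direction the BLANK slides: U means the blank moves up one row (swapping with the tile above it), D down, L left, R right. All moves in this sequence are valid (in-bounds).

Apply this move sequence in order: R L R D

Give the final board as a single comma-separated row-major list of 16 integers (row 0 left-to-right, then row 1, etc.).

Answer: 10, 12, 4, 2, 9, 13, 5, 0, 3, 7, 15, 11, 6, 1, 14, 8

Derivation:
After move 1 (R):
10 12  4  0
 9 13  5  2
 3  7 15 11
 6  1 14  8

After move 2 (L):
10 12  0  4
 9 13  5  2
 3  7 15 11
 6  1 14  8

After move 3 (R):
10 12  4  0
 9 13  5  2
 3  7 15 11
 6  1 14  8

After move 4 (D):
10 12  4  2
 9 13  5  0
 3  7 15 11
 6  1 14  8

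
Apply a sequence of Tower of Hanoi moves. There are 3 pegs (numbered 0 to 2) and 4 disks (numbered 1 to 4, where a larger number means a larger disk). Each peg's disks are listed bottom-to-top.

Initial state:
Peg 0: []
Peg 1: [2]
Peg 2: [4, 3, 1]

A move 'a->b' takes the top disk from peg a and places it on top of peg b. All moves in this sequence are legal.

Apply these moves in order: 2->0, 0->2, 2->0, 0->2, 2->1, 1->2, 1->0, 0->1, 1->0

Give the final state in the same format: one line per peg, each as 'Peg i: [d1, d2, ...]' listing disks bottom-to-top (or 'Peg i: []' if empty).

Answer: Peg 0: [2]
Peg 1: []
Peg 2: [4, 3, 1]

Derivation:
After move 1 (2->0):
Peg 0: [1]
Peg 1: [2]
Peg 2: [4, 3]

After move 2 (0->2):
Peg 0: []
Peg 1: [2]
Peg 2: [4, 3, 1]

After move 3 (2->0):
Peg 0: [1]
Peg 1: [2]
Peg 2: [4, 3]

After move 4 (0->2):
Peg 0: []
Peg 1: [2]
Peg 2: [4, 3, 1]

After move 5 (2->1):
Peg 0: []
Peg 1: [2, 1]
Peg 2: [4, 3]

After move 6 (1->2):
Peg 0: []
Peg 1: [2]
Peg 2: [4, 3, 1]

After move 7 (1->0):
Peg 0: [2]
Peg 1: []
Peg 2: [4, 3, 1]

After move 8 (0->1):
Peg 0: []
Peg 1: [2]
Peg 2: [4, 3, 1]

After move 9 (1->0):
Peg 0: [2]
Peg 1: []
Peg 2: [4, 3, 1]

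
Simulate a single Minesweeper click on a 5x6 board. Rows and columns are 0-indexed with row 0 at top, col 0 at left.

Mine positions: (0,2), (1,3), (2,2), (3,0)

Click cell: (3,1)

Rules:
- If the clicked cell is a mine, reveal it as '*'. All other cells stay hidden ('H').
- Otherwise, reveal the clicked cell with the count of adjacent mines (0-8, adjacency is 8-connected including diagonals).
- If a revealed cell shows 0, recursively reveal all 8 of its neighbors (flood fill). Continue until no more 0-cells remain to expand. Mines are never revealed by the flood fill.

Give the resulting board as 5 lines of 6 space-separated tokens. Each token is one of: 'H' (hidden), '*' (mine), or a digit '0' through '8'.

H H H H H H
H H H H H H
H H H H H H
H 2 H H H H
H H H H H H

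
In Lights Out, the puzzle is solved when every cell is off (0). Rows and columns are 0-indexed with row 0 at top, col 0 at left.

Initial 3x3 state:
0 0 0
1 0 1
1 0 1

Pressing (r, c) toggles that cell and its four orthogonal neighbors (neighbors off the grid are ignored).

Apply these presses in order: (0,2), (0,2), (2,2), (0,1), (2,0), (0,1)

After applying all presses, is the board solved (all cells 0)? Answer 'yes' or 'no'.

Answer: yes

Derivation:
After press 1 at (0,2):
0 1 1
1 0 0
1 0 1

After press 2 at (0,2):
0 0 0
1 0 1
1 0 1

After press 3 at (2,2):
0 0 0
1 0 0
1 1 0

After press 4 at (0,1):
1 1 1
1 1 0
1 1 0

After press 5 at (2,0):
1 1 1
0 1 0
0 0 0

After press 6 at (0,1):
0 0 0
0 0 0
0 0 0

Lights still on: 0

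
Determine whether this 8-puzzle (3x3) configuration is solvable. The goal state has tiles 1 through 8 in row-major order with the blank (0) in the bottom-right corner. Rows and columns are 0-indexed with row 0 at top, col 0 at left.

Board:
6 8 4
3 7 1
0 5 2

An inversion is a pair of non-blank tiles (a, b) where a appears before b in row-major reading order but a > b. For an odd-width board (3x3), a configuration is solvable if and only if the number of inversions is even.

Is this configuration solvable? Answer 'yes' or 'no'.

Inversions (pairs i<j in row-major order where tile[i] > tile[j] > 0): 20
20 is even, so the puzzle is solvable.

Answer: yes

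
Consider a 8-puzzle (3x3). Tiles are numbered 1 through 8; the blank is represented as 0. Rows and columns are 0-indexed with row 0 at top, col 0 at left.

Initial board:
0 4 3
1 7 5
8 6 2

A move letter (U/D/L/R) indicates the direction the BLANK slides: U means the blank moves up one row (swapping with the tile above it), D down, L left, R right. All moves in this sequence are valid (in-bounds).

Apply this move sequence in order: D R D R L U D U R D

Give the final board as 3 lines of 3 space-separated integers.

After move 1 (D):
1 4 3
0 7 5
8 6 2

After move 2 (R):
1 4 3
7 0 5
8 6 2

After move 3 (D):
1 4 3
7 6 5
8 0 2

After move 4 (R):
1 4 3
7 6 5
8 2 0

After move 5 (L):
1 4 3
7 6 5
8 0 2

After move 6 (U):
1 4 3
7 0 5
8 6 2

After move 7 (D):
1 4 3
7 6 5
8 0 2

After move 8 (U):
1 4 3
7 0 5
8 6 2

After move 9 (R):
1 4 3
7 5 0
8 6 2

After move 10 (D):
1 4 3
7 5 2
8 6 0

Answer: 1 4 3
7 5 2
8 6 0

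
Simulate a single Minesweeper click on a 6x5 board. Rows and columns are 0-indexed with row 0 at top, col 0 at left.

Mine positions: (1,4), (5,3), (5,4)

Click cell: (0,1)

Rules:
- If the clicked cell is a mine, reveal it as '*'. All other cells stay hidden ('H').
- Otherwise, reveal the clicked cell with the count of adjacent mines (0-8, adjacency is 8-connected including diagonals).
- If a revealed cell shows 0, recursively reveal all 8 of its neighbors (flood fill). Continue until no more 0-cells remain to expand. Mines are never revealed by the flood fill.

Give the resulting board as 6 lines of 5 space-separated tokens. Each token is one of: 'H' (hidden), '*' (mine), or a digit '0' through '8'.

0 0 0 1 H
0 0 0 1 H
0 0 0 1 1
0 0 0 0 0
0 0 1 2 2
0 0 1 H H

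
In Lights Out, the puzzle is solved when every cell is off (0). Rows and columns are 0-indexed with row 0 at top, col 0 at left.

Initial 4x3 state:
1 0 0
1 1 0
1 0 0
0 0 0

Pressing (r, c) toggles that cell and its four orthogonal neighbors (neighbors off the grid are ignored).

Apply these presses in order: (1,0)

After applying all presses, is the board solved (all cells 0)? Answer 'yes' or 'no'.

Answer: yes

Derivation:
After press 1 at (1,0):
0 0 0
0 0 0
0 0 0
0 0 0

Lights still on: 0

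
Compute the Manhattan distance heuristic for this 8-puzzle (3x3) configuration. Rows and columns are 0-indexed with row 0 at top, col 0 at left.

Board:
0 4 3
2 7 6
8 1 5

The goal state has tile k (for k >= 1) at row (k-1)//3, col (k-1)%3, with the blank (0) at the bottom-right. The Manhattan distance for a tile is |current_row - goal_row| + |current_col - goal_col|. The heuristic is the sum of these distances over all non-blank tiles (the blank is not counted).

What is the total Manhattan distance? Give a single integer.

Answer: 12

Derivation:
Tile 4: (0,1)->(1,0) = 2
Tile 3: (0,2)->(0,2) = 0
Tile 2: (1,0)->(0,1) = 2
Tile 7: (1,1)->(2,0) = 2
Tile 6: (1,2)->(1,2) = 0
Tile 8: (2,0)->(2,1) = 1
Tile 1: (2,1)->(0,0) = 3
Tile 5: (2,2)->(1,1) = 2
Sum: 2 + 0 + 2 + 2 + 0 + 1 + 3 + 2 = 12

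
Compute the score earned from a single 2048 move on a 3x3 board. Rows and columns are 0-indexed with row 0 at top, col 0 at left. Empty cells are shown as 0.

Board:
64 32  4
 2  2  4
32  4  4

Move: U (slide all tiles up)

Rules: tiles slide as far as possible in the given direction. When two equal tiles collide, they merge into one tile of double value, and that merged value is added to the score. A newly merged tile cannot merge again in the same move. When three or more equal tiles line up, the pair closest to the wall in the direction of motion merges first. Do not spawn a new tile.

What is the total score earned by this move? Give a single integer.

Answer: 8

Derivation:
Slide up:
col 0: [64, 2, 32] -> [64, 2, 32]  score +0 (running 0)
col 1: [32, 2, 4] -> [32, 2, 4]  score +0 (running 0)
col 2: [4, 4, 4] -> [8, 4, 0]  score +8 (running 8)
Board after move:
64 32  8
 2  2  4
32  4  0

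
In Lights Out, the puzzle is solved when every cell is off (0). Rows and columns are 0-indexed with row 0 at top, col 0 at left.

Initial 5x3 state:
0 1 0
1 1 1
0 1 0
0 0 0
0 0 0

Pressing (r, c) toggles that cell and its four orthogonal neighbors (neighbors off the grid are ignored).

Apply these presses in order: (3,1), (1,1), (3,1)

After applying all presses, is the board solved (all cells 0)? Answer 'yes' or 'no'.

After press 1 at (3,1):
0 1 0
1 1 1
0 0 0
1 1 1
0 1 0

After press 2 at (1,1):
0 0 0
0 0 0
0 1 0
1 1 1
0 1 0

After press 3 at (3,1):
0 0 0
0 0 0
0 0 0
0 0 0
0 0 0

Lights still on: 0

Answer: yes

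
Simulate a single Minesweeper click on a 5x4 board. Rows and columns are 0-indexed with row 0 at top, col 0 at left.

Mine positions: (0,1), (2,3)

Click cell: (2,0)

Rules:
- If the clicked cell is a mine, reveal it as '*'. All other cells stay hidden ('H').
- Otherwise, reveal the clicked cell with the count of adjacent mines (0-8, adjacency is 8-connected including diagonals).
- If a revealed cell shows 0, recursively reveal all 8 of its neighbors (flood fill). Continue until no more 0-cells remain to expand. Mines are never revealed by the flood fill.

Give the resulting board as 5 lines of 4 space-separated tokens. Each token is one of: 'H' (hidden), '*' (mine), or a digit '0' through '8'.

H H H H
1 1 2 H
0 0 1 H
0 0 1 1
0 0 0 0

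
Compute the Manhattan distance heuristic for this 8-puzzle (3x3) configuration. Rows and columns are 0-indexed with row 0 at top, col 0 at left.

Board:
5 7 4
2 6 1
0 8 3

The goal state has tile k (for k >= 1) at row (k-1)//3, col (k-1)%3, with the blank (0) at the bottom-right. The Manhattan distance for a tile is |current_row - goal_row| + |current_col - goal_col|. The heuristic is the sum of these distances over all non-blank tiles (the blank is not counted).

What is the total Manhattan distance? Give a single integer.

Answer: 16

Derivation:
Tile 5: at (0,0), goal (1,1), distance |0-1|+|0-1| = 2
Tile 7: at (0,1), goal (2,0), distance |0-2|+|1-0| = 3
Tile 4: at (0,2), goal (1,0), distance |0-1|+|2-0| = 3
Tile 2: at (1,0), goal (0,1), distance |1-0|+|0-1| = 2
Tile 6: at (1,1), goal (1,2), distance |1-1|+|1-2| = 1
Tile 1: at (1,2), goal (0,0), distance |1-0|+|2-0| = 3
Tile 8: at (2,1), goal (2,1), distance |2-2|+|1-1| = 0
Tile 3: at (2,2), goal (0,2), distance |2-0|+|2-2| = 2
Sum: 2 + 3 + 3 + 2 + 1 + 3 + 0 + 2 = 16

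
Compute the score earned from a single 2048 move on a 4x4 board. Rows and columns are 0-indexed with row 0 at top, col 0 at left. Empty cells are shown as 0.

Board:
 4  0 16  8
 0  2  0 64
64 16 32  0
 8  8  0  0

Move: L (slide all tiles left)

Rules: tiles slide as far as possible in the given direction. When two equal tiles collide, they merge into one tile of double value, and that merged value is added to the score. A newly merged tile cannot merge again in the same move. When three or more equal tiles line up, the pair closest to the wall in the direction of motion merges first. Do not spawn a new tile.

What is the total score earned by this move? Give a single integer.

Slide left:
row 0: [4, 0, 16, 8] -> [4, 16, 8, 0]  score +0 (running 0)
row 1: [0, 2, 0, 64] -> [2, 64, 0, 0]  score +0 (running 0)
row 2: [64, 16, 32, 0] -> [64, 16, 32, 0]  score +0 (running 0)
row 3: [8, 8, 0, 0] -> [16, 0, 0, 0]  score +16 (running 16)
Board after move:
 4 16  8  0
 2 64  0  0
64 16 32  0
16  0  0  0

Answer: 16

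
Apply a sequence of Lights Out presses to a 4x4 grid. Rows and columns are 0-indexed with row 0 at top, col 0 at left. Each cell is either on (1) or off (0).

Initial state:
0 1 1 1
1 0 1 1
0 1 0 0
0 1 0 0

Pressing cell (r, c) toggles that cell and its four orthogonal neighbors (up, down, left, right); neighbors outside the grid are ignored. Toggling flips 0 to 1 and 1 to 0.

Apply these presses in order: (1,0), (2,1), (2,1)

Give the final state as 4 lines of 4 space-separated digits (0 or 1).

After press 1 at (1,0):
1 1 1 1
0 1 1 1
1 1 0 0
0 1 0 0

After press 2 at (2,1):
1 1 1 1
0 0 1 1
0 0 1 0
0 0 0 0

After press 3 at (2,1):
1 1 1 1
0 1 1 1
1 1 0 0
0 1 0 0

Answer: 1 1 1 1
0 1 1 1
1 1 0 0
0 1 0 0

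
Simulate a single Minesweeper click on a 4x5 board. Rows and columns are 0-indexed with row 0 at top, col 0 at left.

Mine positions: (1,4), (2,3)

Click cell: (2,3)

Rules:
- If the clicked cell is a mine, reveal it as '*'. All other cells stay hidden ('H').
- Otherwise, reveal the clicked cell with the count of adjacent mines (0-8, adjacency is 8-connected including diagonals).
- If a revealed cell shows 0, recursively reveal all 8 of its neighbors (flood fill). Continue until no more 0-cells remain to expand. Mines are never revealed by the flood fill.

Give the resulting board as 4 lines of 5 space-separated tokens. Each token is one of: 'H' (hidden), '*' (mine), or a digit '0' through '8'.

H H H H H
H H H H H
H H H * H
H H H H H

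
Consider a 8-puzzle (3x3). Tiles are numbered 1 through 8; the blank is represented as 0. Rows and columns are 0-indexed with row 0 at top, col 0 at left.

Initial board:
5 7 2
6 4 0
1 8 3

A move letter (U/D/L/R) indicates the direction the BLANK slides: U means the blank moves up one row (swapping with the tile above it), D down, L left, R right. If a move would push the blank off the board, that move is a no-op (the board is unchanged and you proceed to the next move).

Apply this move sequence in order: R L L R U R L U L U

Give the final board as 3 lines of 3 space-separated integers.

After move 1 (R):
5 7 2
6 4 0
1 8 3

After move 2 (L):
5 7 2
6 0 4
1 8 3

After move 3 (L):
5 7 2
0 6 4
1 8 3

After move 4 (R):
5 7 2
6 0 4
1 8 3

After move 5 (U):
5 0 2
6 7 4
1 8 3

After move 6 (R):
5 2 0
6 7 4
1 8 3

After move 7 (L):
5 0 2
6 7 4
1 8 3

After move 8 (U):
5 0 2
6 7 4
1 8 3

After move 9 (L):
0 5 2
6 7 4
1 8 3

After move 10 (U):
0 5 2
6 7 4
1 8 3

Answer: 0 5 2
6 7 4
1 8 3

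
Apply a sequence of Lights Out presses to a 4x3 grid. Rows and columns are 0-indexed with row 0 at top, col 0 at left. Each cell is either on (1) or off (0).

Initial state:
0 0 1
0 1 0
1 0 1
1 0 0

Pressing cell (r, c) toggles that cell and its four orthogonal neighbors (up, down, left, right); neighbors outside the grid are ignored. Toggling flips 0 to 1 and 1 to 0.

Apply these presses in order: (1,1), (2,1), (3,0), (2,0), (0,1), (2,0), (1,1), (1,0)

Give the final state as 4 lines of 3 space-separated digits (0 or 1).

After press 1 at (1,1):
0 1 1
1 0 1
1 1 1
1 0 0

After press 2 at (2,1):
0 1 1
1 1 1
0 0 0
1 1 0

After press 3 at (3,0):
0 1 1
1 1 1
1 0 0
0 0 0

After press 4 at (2,0):
0 1 1
0 1 1
0 1 0
1 0 0

After press 5 at (0,1):
1 0 0
0 0 1
0 1 0
1 0 0

After press 6 at (2,0):
1 0 0
1 0 1
1 0 0
0 0 0

After press 7 at (1,1):
1 1 0
0 1 0
1 1 0
0 0 0

After press 8 at (1,0):
0 1 0
1 0 0
0 1 0
0 0 0

Answer: 0 1 0
1 0 0
0 1 0
0 0 0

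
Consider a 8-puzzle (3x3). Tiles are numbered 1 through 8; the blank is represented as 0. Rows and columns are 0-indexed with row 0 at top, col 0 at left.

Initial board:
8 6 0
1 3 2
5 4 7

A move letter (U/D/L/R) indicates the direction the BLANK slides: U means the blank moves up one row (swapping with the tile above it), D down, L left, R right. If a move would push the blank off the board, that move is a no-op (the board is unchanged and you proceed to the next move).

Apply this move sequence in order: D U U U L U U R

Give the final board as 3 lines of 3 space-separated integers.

After move 1 (D):
8 6 2
1 3 0
5 4 7

After move 2 (U):
8 6 0
1 3 2
5 4 7

After move 3 (U):
8 6 0
1 3 2
5 4 7

After move 4 (U):
8 6 0
1 3 2
5 4 7

After move 5 (L):
8 0 6
1 3 2
5 4 7

After move 6 (U):
8 0 6
1 3 2
5 4 7

After move 7 (U):
8 0 6
1 3 2
5 4 7

After move 8 (R):
8 6 0
1 3 2
5 4 7

Answer: 8 6 0
1 3 2
5 4 7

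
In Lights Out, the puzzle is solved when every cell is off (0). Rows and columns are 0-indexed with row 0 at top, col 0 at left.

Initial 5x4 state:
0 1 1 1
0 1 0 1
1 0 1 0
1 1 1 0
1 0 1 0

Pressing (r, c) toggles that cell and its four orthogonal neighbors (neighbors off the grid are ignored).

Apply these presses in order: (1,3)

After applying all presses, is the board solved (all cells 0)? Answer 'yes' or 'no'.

Answer: no

Derivation:
After press 1 at (1,3):
0 1 1 0
0 1 1 0
1 0 1 1
1 1 1 0
1 0 1 0

Lights still on: 12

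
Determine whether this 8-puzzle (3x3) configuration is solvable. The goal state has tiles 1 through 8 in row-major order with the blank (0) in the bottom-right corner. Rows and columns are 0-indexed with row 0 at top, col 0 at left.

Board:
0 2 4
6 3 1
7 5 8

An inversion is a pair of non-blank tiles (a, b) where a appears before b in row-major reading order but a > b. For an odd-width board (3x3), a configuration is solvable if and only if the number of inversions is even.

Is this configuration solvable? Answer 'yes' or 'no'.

Answer: yes

Derivation:
Inversions (pairs i<j in row-major order where tile[i] > tile[j] > 0): 8
8 is even, so the puzzle is solvable.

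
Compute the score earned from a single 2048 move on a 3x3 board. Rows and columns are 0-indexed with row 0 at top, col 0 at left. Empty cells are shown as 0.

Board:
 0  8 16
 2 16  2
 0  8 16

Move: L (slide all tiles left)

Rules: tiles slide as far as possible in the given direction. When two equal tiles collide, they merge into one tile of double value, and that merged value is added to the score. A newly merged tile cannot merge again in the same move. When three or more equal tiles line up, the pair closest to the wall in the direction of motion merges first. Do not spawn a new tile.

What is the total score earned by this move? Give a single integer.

Slide left:
row 0: [0, 8, 16] -> [8, 16, 0]  score +0 (running 0)
row 1: [2, 16, 2] -> [2, 16, 2]  score +0 (running 0)
row 2: [0, 8, 16] -> [8, 16, 0]  score +0 (running 0)
Board after move:
 8 16  0
 2 16  2
 8 16  0

Answer: 0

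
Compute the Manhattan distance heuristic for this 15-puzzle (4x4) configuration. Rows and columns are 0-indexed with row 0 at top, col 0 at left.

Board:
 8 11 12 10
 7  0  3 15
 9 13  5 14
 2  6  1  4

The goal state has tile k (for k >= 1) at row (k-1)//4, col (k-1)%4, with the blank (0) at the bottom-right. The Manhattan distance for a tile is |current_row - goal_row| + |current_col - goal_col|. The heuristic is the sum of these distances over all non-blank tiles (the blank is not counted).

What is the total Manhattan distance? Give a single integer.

Answer: 42

Derivation:
Tile 8: (0,0)->(1,3) = 4
Tile 11: (0,1)->(2,2) = 3
Tile 12: (0,2)->(2,3) = 3
Tile 10: (0,3)->(2,1) = 4
Tile 7: (1,0)->(1,2) = 2
Tile 3: (1,2)->(0,2) = 1
Tile 15: (1,3)->(3,2) = 3
Tile 9: (2,0)->(2,0) = 0
Tile 13: (2,1)->(3,0) = 2
Tile 5: (2,2)->(1,0) = 3
Tile 14: (2,3)->(3,1) = 3
Tile 2: (3,0)->(0,1) = 4
Tile 6: (3,1)->(1,1) = 2
Tile 1: (3,2)->(0,0) = 5
Tile 4: (3,3)->(0,3) = 3
Sum: 4 + 3 + 3 + 4 + 2 + 1 + 3 + 0 + 2 + 3 + 3 + 4 + 2 + 5 + 3 = 42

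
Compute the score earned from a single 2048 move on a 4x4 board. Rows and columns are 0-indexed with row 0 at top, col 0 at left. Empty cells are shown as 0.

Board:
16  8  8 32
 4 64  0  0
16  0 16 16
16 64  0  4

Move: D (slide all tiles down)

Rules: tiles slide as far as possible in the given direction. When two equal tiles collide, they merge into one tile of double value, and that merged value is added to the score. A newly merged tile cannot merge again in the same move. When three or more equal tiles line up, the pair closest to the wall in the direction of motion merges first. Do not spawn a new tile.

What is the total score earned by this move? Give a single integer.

Slide down:
col 0: [16, 4, 16, 16] -> [0, 16, 4, 32]  score +32 (running 32)
col 1: [8, 64, 0, 64] -> [0, 0, 8, 128]  score +128 (running 160)
col 2: [8, 0, 16, 0] -> [0, 0, 8, 16]  score +0 (running 160)
col 3: [32, 0, 16, 4] -> [0, 32, 16, 4]  score +0 (running 160)
Board after move:
  0   0   0   0
 16   0   0  32
  4   8   8  16
 32 128  16   4

Answer: 160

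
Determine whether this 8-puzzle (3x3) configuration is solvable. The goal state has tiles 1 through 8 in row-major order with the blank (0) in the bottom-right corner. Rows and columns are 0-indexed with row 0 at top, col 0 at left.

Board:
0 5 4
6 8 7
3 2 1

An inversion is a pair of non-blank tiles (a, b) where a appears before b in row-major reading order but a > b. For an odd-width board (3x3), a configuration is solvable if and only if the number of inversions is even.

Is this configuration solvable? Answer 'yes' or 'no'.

Inversions (pairs i<j in row-major order where tile[i] > tile[j] > 0): 20
20 is even, so the puzzle is solvable.

Answer: yes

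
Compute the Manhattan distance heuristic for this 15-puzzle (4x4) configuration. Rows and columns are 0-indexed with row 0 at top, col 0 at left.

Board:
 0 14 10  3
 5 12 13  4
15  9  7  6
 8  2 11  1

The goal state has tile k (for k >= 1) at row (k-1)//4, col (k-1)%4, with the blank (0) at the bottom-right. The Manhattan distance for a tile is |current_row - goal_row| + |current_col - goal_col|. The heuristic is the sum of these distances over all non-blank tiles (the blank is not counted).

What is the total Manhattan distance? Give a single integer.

Answer: 38

Derivation:
Tile 14: (0,1)->(3,1) = 3
Tile 10: (0,2)->(2,1) = 3
Tile 3: (0,3)->(0,2) = 1
Tile 5: (1,0)->(1,0) = 0
Tile 12: (1,1)->(2,3) = 3
Tile 13: (1,2)->(3,0) = 4
Tile 4: (1,3)->(0,3) = 1
Tile 15: (2,0)->(3,2) = 3
Tile 9: (2,1)->(2,0) = 1
Tile 7: (2,2)->(1,2) = 1
Tile 6: (2,3)->(1,1) = 3
Tile 8: (3,0)->(1,3) = 5
Tile 2: (3,1)->(0,1) = 3
Tile 11: (3,2)->(2,2) = 1
Tile 1: (3,3)->(0,0) = 6
Sum: 3 + 3 + 1 + 0 + 3 + 4 + 1 + 3 + 1 + 1 + 3 + 5 + 3 + 1 + 6 = 38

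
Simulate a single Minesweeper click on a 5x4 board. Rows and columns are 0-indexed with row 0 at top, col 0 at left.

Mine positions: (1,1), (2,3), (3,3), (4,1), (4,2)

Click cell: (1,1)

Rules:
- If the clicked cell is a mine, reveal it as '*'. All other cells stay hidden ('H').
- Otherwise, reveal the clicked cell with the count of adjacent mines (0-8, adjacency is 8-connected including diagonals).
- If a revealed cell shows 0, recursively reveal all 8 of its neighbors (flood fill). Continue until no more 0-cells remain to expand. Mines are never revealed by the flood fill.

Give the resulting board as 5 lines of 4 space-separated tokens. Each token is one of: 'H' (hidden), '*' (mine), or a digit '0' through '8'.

H H H H
H * H H
H H H H
H H H H
H H H H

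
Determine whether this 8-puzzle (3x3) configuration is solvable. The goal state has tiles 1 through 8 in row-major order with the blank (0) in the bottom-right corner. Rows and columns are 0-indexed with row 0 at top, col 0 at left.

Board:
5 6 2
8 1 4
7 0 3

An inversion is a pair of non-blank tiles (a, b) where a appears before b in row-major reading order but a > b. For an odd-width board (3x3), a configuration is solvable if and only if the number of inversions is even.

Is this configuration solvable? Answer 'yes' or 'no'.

Answer: no

Derivation:
Inversions (pairs i<j in row-major order where tile[i] > tile[j] > 0): 15
15 is odd, so the puzzle is not solvable.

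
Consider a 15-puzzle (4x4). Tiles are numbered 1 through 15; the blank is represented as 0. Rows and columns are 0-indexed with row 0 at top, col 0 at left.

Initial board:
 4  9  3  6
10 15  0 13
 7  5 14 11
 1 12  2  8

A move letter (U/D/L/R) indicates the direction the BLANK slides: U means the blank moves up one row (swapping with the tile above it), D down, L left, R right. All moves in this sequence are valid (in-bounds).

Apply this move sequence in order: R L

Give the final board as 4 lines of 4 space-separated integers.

After move 1 (R):
 4  9  3  6
10 15 13  0
 7  5 14 11
 1 12  2  8

After move 2 (L):
 4  9  3  6
10 15  0 13
 7  5 14 11
 1 12  2  8

Answer:  4  9  3  6
10 15  0 13
 7  5 14 11
 1 12  2  8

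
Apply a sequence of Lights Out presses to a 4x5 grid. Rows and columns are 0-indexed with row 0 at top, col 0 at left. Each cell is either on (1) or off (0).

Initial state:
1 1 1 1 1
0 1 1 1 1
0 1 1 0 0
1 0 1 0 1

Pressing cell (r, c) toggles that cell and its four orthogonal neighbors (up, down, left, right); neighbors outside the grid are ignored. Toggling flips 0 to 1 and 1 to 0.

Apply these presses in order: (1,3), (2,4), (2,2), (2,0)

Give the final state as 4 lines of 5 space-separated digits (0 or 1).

After press 1 at (1,3):
1 1 1 0 1
0 1 0 0 0
0 1 1 1 0
1 0 1 0 1

After press 2 at (2,4):
1 1 1 0 1
0 1 0 0 1
0 1 1 0 1
1 0 1 0 0

After press 3 at (2,2):
1 1 1 0 1
0 1 1 0 1
0 0 0 1 1
1 0 0 0 0

After press 4 at (2,0):
1 1 1 0 1
1 1 1 0 1
1 1 0 1 1
0 0 0 0 0

Answer: 1 1 1 0 1
1 1 1 0 1
1 1 0 1 1
0 0 0 0 0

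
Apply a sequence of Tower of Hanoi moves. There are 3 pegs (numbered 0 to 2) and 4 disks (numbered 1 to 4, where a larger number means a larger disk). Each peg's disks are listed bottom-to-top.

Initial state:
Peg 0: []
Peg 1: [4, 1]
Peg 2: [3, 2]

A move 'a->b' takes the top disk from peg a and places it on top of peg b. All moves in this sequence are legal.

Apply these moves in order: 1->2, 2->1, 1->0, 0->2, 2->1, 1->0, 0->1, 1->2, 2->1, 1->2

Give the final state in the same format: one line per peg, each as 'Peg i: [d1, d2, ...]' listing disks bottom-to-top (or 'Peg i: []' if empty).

Answer: Peg 0: []
Peg 1: [4]
Peg 2: [3, 2, 1]

Derivation:
After move 1 (1->2):
Peg 0: []
Peg 1: [4]
Peg 2: [3, 2, 1]

After move 2 (2->1):
Peg 0: []
Peg 1: [4, 1]
Peg 2: [3, 2]

After move 3 (1->0):
Peg 0: [1]
Peg 1: [4]
Peg 2: [3, 2]

After move 4 (0->2):
Peg 0: []
Peg 1: [4]
Peg 2: [3, 2, 1]

After move 5 (2->1):
Peg 0: []
Peg 1: [4, 1]
Peg 2: [3, 2]

After move 6 (1->0):
Peg 0: [1]
Peg 1: [4]
Peg 2: [3, 2]

After move 7 (0->1):
Peg 0: []
Peg 1: [4, 1]
Peg 2: [3, 2]

After move 8 (1->2):
Peg 0: []
Peg 1: [4]
Peg 2: [3, 2, 1]

After move 9 (2->1):
Peg 0: []
Peg 1: [4, 1]
Peg 2: [3, 2]

After move 10 (1->2):
Peg 0: []
Peg 1: [4]
Peg 2: [3, 2, 1]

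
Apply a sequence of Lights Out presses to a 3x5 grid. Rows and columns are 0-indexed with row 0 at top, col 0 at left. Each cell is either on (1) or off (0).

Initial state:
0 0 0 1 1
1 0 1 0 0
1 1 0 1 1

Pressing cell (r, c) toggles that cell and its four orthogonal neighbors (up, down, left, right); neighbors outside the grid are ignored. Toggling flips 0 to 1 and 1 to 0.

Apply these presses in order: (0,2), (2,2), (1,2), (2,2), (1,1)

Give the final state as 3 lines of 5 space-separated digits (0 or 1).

After press 1 at (0,2):
0 1 1 0 1
1 0 0 0 0
1 1 0 1 1

After press 2 at (2,2):
0 1 1 0 1
1 0 1 0 0
1 0 1 0 1

After press 3 at (1,2):
0 1 0 0 1
1 1 0 1 0
1 0 0 0 1

After press 4 at (2,2):
0 1 0 0 1
1 1 1 1 0
1 1 1 1 1

After press 5 at (1,1):
0 0 0 0 1
0 0 0 1 0
1 0 1 1 1

Answer: 0 0 0 0 1
0 0 0 1 0
1 0 1 1 1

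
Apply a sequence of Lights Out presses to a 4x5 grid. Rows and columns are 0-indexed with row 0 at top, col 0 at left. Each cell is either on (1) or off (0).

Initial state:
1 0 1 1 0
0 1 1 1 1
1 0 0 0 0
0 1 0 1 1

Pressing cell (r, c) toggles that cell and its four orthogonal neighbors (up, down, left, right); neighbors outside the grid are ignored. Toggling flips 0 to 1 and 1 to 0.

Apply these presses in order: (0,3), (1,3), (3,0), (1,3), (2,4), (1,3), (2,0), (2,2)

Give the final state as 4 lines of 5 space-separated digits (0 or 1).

After press 1 at (0,3):
1 0 0 0 1
0 1 1 0 1
1 0 0 0 0
0 1 0 1 1

After press 2 at (1,3):
1 0 0 1 1
0 1 0 1 0
1 0 0 1 0
0 1 0 1 1

After press 3 at (3,0):
1 0 0 1 1
0 1 0 1 0
0 0 0 1 0
1 0 0 1 1

After press 4 at (1,3):
1 0 0 0 1
0 1 1 0 1
0 0 0 0 0
1 0 0 1 1

After press 5 at (2,4):
1 0 0 0 1
0 1 1 0 0
0 0 0 1 1
1 0 0 1 0

After press 6 at (1,3):
1 0 0 1 1
0 1 0 1 1
0 0 0 0 1
1 0 0 1 0

After press 7 at (2,0):
1 0 0 1 1
1 1 0 1 1
1 1 0 0 1
0 0 0 1 0

After press 8 at (2,2):
1 0 0 1 1
1 1 1 1 1
1 0 1 1 1
0 0 1 1 0

Answer: 1 0 0 1 1
1 1 1 1 1
1 0 1 1 1
0 0 1 1 0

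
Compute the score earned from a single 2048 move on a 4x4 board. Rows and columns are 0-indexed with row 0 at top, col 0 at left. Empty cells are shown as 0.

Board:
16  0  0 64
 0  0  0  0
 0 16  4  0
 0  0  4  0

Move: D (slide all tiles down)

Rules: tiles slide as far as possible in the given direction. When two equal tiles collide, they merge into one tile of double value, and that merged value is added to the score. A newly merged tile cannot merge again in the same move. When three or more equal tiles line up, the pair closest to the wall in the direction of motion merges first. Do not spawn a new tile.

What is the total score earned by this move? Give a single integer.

Slide down:
col 0: [16, 0, 0, 0] -> [0, 0, 0, 16]  score +0 (running 0)
col 1: [0, 0, 16, 0] -> [0, 0, 0, 16]  score +0 (running 0)
col 2: [0, 0, 4, 4] -> [0, 0, 0, 8]  score +8 (running 8)
col 3: [64, 0, 0, 0] -> [0, 0, 0, 64]  score +0 (running 8)
Board after move:
 0  0  0  0
 0  0  0  0
 0  0  0  0
16 16  8 64

Answer: 8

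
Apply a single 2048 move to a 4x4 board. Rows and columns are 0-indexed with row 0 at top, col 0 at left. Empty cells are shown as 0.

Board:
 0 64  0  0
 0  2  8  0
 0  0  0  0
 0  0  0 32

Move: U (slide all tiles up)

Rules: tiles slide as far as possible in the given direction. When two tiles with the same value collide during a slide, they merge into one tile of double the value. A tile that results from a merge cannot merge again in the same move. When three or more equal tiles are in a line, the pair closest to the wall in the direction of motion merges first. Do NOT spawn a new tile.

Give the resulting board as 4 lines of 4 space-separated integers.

Slide up:
col 0: [0, 0, 0, 0] -> [0, 0, 0, 0]
col 1: [64, 2, 0, 0] -> [64, 2, 0, 0]
col 2: [0, 8, 0, 0] -> [8, 0, 0, 0]
col 3: [0, 0, 0, 32] -> [32, 0, 0, 0]

Answer:  0 64  8 32
 0  2  0  0
 0  0  0  0
 0  0  0  0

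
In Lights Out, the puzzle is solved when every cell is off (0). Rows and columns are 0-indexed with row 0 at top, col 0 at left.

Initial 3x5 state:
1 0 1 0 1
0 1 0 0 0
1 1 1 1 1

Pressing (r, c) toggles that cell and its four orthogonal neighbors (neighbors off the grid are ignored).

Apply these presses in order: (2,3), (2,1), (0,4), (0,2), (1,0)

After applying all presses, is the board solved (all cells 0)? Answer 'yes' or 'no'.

Answer: no

Derivation:
After press 1 at (2,3):
1 0 1 0 1
0 1 0 1 0
1 1 0 0 0

After press 2 at (2,1):
1 0 1 0 1
0 0 0 1 0
0 0 1 0 0

After press 3 at (0,4):
1 0 1 1 0
0 0 0 1 1
0 0 1 0 0

After press 4 at (0,2):
1 1 0 0 0
0 0 1 1 1
0 0 1 0 0

After press 5 at (1,0):
0 1 0 0 0
1 1 1 1 1
1 0 1 0 0

Lights still on: 8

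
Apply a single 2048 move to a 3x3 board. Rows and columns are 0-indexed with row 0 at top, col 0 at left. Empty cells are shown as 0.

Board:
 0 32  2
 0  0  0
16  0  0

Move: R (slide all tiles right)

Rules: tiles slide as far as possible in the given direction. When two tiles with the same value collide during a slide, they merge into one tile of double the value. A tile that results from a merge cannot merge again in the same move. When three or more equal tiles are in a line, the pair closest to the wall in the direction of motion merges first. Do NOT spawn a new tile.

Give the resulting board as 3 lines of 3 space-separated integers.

Answer:  0 32  2
 0  0  0
 0  0 16

Derivation:
Slide right:
row 0: [0, 32, 2] -> [0, 32, 2]
row 1: [0, 0, 0] -> [0, 0, 0]
row 2: [16, 0, 0] -> [0, 0, 16]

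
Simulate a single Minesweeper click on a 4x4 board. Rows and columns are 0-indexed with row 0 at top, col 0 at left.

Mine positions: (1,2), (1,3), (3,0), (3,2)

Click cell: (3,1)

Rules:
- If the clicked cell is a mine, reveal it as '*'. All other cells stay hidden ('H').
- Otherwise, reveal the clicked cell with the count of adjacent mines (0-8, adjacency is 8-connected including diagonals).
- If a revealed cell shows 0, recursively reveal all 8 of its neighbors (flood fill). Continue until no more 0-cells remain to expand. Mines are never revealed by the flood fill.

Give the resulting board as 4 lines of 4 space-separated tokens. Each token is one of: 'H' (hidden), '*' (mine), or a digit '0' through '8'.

H H H H
H H H H
H H H H
H 2 H H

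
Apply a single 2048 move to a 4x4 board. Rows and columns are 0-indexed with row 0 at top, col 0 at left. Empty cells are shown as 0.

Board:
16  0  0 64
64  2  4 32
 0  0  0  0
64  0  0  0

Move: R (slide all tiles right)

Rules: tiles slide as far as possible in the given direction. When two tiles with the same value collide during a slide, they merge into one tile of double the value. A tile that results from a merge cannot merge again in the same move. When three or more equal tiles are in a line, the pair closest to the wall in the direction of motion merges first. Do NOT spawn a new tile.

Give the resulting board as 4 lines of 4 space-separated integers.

Answer:  0  0 16 64
64  2  4 32
 0  0  0  0
 0  0  0 64

Derivation:
Slide right:
row 0: [16, 0, 0, 64] -> [0, 0, 16, 64]
row 1: [64, 2, 4, 32] -> [64, 2, 4, 32]
row 2: [0, 0, 0, 0] -> [0, 0, 0, 0]
row 3: [64, 0, 0, 0] -> [0, 0, 0, 64]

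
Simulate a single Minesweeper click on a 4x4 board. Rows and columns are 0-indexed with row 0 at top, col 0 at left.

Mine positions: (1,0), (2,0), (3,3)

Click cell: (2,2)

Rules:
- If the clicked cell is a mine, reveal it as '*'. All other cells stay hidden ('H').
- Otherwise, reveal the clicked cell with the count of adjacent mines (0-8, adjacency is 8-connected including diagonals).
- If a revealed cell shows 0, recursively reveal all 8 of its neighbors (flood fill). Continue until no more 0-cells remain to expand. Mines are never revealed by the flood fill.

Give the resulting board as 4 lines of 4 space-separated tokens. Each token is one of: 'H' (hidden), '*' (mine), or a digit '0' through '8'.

H H H H
H H H H
H H 1 H
H H H H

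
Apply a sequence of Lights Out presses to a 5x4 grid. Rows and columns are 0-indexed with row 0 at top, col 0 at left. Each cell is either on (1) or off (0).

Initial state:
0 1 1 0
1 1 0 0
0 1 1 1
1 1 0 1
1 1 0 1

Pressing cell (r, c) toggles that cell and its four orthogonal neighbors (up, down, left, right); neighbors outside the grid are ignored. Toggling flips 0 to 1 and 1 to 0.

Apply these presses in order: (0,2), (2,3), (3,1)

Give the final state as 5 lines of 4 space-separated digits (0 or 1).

Answer: 0 0 0 1
1 1 1 1
0 0 0 0
0 0 1 0
1 0 0 1

Derivation:
After press 1 at (0,2):
0 0 0 1
1 1 1 0
0 1 1 1
1 1 0 1
1 1 0 1

After press 2 at (2,3):
0 0 0 1
1 1 1 1
0 1 0 0
1 1 0 0
1 1 0 1

After press 3 at (3,1):
0 0 0 1
1 1 1 1
0 0 0 0
0 0 1 0
1 0 0 1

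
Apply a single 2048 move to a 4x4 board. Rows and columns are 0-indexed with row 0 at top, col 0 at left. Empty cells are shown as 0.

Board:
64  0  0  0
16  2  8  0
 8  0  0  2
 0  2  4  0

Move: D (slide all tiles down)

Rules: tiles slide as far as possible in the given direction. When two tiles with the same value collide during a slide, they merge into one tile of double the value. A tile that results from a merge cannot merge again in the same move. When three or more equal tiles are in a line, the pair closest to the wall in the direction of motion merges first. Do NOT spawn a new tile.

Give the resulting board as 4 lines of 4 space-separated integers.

Slide down:
col 0: [64, 16, 8, 0] -> [0, 64, 16, 8]
col 1: [0, 2, 0, 2] -> [0, 0, 0, 4]
col 2: [0, 8, 0, 4] -> [0, 0, 8, 4]
col 3: [0, 0, 2, 0] -> [0, 0, 0, 2]

Answer:  0  0  0  0
64  0  0  0
16  0  8  0
 8  4  4  2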